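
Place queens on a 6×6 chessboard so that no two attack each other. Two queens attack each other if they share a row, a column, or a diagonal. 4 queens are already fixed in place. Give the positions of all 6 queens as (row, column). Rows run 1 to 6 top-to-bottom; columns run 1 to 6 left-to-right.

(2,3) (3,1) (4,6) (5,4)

Row 1: attacked by (2,3)→{2,3,4}; (3,1)→{1,3}; (4,6)→{3,6}; (5,4)→{4}. Safe: 5. Place at column 5.
Row 6: attacked by (1,5)→{5}; (2,3)→{3}; (3,1)→{1,4}; (4,6)→{4,6}; (5,4)→{3,4,5}. Safe: 2. Place at column 2.
Columns [5, 3, 1, 6, 4, 2], r−c [-4, -1, 2, -2, 1, 4], r+c [6, 5, 4, 10, 9, 8] are all distinct, so no two queens attack.

(1,5) (2,3) (3,1) (4,6) (5,4) (6,2)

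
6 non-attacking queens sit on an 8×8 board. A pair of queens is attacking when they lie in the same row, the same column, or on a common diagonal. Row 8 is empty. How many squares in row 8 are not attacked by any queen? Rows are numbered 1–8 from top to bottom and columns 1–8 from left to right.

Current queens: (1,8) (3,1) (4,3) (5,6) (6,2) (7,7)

1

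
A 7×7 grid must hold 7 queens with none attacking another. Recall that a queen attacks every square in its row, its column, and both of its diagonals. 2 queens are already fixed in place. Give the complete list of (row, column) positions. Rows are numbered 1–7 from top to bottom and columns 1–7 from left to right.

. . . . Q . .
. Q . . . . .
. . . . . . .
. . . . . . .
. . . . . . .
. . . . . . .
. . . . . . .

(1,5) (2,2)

(1,5) (2,2) (3,6) (4,3) (5,7) (6,4) (7,1)

Row 3: attacked by (1,5)→{3,5,7}; (2,2)→{1,2,3}. Safe: 4, 6. Place at column 6.
Row 4: attacked by (1,5)→{2,5}; (2,2)→{2,4}; (3,6)→{5,6,7}. Safe: 1, 3. Place at column 3.
Row 5: attacked by (1,5)→{1,5}; (2,2)→{2,5}; (3,6)→{4,6}; (4,3)→{2,3,4}. Safe: 7. Place at column 7.
Row 6: attacked by (1,5)→{5}; (2,2)→{2,6}; (3,6)→{3,6}; (4,3)→{1,3,5}; (5,7)→{6,7}. Safe: 4. Place at column 4.
Row 7: attacked by (1,5)→{5}; (2,2)→{2,7}; (3,6)→{2,6}; (4,3)→{3,6}; (5,7)→{5,7}; (6,4)→{3,4,5}. Safe: 1. Place at column 1.
Columns [5, 2, 6, 3, 7, 4, 1], r−c [-4, 0, -3, 1, -2, 2, 6], r+c [6, 4, 9, 7, 12, 10, 8] are all distinct, so no two queens attack.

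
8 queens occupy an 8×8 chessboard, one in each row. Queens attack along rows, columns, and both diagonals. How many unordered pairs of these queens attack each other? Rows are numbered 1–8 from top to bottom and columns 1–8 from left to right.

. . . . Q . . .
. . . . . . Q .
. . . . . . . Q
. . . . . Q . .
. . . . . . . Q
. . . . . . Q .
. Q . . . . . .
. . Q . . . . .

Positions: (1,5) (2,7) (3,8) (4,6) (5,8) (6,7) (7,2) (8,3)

Same column: (2,7)–(6,7) (column 7); (3,8)–(5,8) (column 8).
Same diagonal: (2,7)–(3,8) (|2−3| = |7−8| = 1); (2,7)–(7,2) (|2−7| = |7−2| = 5); (3,8)–(8,3) (|3−8| = |8−3| = 5); (5,8)–(6,7) (|5−6| = |8−7| = 1); (7,2)–(8,3) (|7−8| = |2−3| = 1).
Total attacking pairs: 7.

7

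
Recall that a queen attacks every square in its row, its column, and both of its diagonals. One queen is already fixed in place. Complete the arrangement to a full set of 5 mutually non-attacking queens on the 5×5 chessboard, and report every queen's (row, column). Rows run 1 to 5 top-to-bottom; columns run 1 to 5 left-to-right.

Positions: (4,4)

Row 1: attacked by (4,4)→{1,4}. Safe: 2, 3, 5. Place at column 3.
Row 2: attacked by (1,3)→{2,3,4}; (4,4)→{2,4}. Safe: 1, 5. Place at column 5.
Row 3: attacked by (1,3)→{1,3,5}; (2,5)→{4,5}; (4,4)→{3,4,5}. Safe: 2. Place at column 2.
Row 5: attacked by (1,3)→{3}; (2,5)→{2,5}; (3,2)→{2,4}; (4,4)→{3,4,5}. Safe: 1. Place at column 1.
Columns [3, 5, 2, 4, 1], r−c [-2, -3, 1, 0, 4], r+c [4, 7, 5, 8, 6] are all distinct, so no two queens attack.

(1,3) (2,5) (3,2) (4,4) (5,1)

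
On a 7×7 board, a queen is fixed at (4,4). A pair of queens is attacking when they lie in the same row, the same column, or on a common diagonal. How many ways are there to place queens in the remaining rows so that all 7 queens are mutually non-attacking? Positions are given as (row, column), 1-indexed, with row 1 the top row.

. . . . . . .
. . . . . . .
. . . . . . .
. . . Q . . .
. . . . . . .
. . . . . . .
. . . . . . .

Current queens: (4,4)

Branch on row 1: col 2 → 2; col 3 → 2; col 5 → 2; col 6 → 2.
Sum: 2 + 2 + 2 + 2 = 8.

8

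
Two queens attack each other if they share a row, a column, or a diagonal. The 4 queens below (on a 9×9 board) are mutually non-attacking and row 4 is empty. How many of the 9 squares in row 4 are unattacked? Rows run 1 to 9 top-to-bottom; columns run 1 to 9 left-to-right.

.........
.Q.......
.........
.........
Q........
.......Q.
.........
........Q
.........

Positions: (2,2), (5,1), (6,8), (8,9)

2

(2,2) attacks row 4 at column 2 and diagonals 4.
(5,1) attacks row 4 at column 1 and diagonals 2.
(6,8) attacks row 4 at column 8 and diagonals 6.
(8,9) attacks row 4 at column 9 and diagonals 5.
Attacked columns: {1, 2, 4, 5, 6, 8, 9}. Safe: {3, 7}.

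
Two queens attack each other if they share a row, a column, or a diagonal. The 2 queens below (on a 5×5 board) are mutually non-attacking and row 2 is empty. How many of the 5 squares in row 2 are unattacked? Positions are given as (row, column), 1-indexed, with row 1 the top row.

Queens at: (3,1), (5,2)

2

(3,1) attacks row 2 at column 1 and diagonals 2.
(5,2) attacks row 2 at column 2 and diagonals 5.
Attacked columns: {1, 2, 5}. Safe: {3, 4}.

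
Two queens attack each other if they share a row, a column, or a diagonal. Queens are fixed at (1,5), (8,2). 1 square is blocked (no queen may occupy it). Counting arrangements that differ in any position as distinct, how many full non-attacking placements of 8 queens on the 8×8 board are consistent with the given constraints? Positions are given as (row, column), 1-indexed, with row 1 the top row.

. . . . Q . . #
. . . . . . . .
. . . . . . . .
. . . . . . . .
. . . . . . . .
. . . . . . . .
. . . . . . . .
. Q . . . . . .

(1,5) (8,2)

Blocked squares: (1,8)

3

Branch on row 2: col 1 → 0; col 3 → 1; col 7 → 2.
Sum: 0 + 1 + 2 = 3.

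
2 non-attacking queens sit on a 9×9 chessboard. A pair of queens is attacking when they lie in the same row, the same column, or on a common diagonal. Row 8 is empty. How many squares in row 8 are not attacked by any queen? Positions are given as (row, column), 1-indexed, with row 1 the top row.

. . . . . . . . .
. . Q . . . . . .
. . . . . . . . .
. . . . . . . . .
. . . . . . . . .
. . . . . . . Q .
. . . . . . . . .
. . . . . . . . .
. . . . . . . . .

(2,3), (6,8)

(2,3) attacks row 8 at column 3 and diagonals 9.
(6,8) attacks row 8 at column 8 and diagonals 6.
Attacked columns: {3, 6, 8, 9}. Safe: {1, 2, 4, 5, 7}.

5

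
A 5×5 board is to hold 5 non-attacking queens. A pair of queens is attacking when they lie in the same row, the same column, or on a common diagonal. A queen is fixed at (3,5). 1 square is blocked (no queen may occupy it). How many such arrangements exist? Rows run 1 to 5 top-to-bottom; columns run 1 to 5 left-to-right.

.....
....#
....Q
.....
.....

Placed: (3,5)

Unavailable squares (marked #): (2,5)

2

Branch on row 1: col 1 → 1; col 2 → 0; col 4 → 1.
Sum: 1 + 0 + 1 = 2.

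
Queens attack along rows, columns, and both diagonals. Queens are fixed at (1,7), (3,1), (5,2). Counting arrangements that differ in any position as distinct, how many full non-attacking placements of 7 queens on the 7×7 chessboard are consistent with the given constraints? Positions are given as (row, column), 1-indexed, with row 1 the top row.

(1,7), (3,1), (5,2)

1

Branch on row 2: col 3 → 0; col 4 → 1.
Sum: 0 + 1 = 1.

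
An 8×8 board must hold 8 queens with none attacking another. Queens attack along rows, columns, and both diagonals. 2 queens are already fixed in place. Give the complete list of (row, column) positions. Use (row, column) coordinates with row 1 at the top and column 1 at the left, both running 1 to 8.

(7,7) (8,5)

Row 1: attacked by (7,7)→{1,7}; (8,5)→{5}. Safe: 2, 3, 4, 6, 8. Place at column 3.
Row 2: attacked by (1,3)→{2,3,4}; (7,7)→{2,7}; (8,5)→{5}. Safe: 1, 6, 8. Place at column 6.
Row 3: attacked by (1,3)→{1,3,5}; (2,6)→{5,6,7}; (7,7)→{3,7}; (8,5)→{5}. Safe: 2, 4, 8. Place at column 8.
Row 4: attacked by (1,3)→{3,6}; (2,6)→{4,6,8}; (3,8)→{7,8}; (7,7)→{4,7}; (8,5)→{1,5}. Safe: 2. Place at column 2.
Row 5: attacked by (1,3)→{3,7}; (2,6)→{3,6}; (3,8)→{6,8}; (4,2)→{1,2,3}; (7,7)→{5,7}; (8,5)→{2,5,8}. Safe: 4. Place at column 4.
Row 6: attacked by (1,3)→{3,8}; (2,6)→{2,6}; (3,8)→{5,8}; (4,2)→{2,4}; (5,4)→{3,4,5}; (7,7)→{6,7,8}; (8,5)→{3,5,7}. Safe: 1. Place at column 1.
Columns [3, 6, 8, 2, 4, 1, 7, 5], r−c [-2, -4, -5, 2, 1, 5, 0, 3], r+c [4, 8, 11, 6, 9, 7, 14, 13] are all distinct, so no two queens attack.

(1,3) (2,6) (3,8) (4,2) (5,4) (6,1) (7,7) (8,5)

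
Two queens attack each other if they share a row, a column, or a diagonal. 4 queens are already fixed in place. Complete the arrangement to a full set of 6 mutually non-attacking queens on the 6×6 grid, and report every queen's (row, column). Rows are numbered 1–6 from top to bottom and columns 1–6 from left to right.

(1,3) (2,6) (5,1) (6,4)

(1,3) (2,6) (3,2) (4,5) (5,1) (6,4)

Row 3: attacked by (1,3)→{1,3,5}; (2,6)→{5,6}; (5,1)→{1,3}; (6,4)→{1,4}. Safe: 2. Place at column 2.
Row 4: attacked by (1,3)→{3,6}; (2,6)→{4,6}; (3,2)→{1,2,3}; (5,1)→{1,2}; (6,4)→{2,4,6}. Safe: 5. Place at column 5.
Columns [3, 6, 2, 5, 1, 4], r−c [-2, -4, 1, -1, 4, 2], r+c [4, 8, 5, 9, 6, 10] are all distinct, so no two queens attack.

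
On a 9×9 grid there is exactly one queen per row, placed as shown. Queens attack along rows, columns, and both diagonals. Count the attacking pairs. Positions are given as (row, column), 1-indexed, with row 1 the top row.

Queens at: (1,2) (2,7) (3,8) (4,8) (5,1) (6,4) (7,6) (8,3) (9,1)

Same column: (3,8)–(4,8) (column 8); (5,1)–(9,1) (column 1).
Same diagonal: (2,7)–(3,8) (|2−3| = |7−8| = 1); (3,8)–(8,3) (|3−8| = |8−3| = 5); (6,4)–(9,1) (|6−9| = |4−1| = 3).
Total attacking pairs: 5.

5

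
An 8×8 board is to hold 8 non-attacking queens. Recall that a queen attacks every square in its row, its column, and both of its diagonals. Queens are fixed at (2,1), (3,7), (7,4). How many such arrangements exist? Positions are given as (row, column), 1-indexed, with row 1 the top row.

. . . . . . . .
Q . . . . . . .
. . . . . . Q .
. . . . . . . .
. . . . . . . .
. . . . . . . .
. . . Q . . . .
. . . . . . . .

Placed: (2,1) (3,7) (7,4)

Branch on row 1: col 3 → 1; col 6 → 0; col 8 → 0.
Sum: 1 + 0 + 0 = 1.

1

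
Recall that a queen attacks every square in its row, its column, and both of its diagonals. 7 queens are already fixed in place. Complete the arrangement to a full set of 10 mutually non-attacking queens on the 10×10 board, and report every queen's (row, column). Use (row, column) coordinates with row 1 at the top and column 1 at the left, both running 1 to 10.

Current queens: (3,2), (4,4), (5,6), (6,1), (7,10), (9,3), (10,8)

(1,9) (2,7) (3,2) (4,4) (5,6) (6,1) (7,10) (8,5) (9,3) (10,8)

Row 1: attacked by (3,2)→{2,4}; (4,4)→{1,4,7}; (5,6)→{2,6,10}; (6,1)→{1,6}; (7,10)→{4,10}; (9,3)→{3}; (10,8)→{8}. Safe: 5, 9. Place at column 9.
Row 2: attacked by (1,9)→{8,9,10}; (3,2)→{1,2,3}; (4,4)→{2,4,6}; (5,6)→{3,6,9}; (6,1)→{1,5}; (7,10)→{5,10}; (9,3)→{3,10}; (10,8)→{8}. Safe: 7. Place at column 7.
Row 8: attacked by (1,9)→{2,9}; (2,7)→{1,7}; (3,2)→{2,7}; (4,4)→{4,8}; (5,6)→{3,6,9}; (6,1)→{1,3}; (7,10)→{9,10}; (9,3)→{2,3,4}; (10,8)→{6,8,10}. Safe: 5. Place at column 5.
Columns [9, 7, 2, 4, 6, 1, 10, 5, 3, 8], r−c [-8, -5, 1, 0, -1, 5, -3, 3, 6, 2], r+c [10, 9, 5, 8, 11, 7, 17, 13, 12, 18] are all distinct, so no two queens attack.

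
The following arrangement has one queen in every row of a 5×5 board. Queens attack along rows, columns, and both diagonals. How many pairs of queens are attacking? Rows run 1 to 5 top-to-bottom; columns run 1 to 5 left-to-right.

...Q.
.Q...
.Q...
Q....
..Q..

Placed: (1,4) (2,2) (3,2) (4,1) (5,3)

Same column: (2,2)–(3,2) (column 2).
Same diagonal: (1,4)–(3,2) (|1−3| = |4−2| = 2); (1,4)–(4,1) (|1−4| = |4−1| = 3); (3,2)–(4,1) (|3−4| = |2−1| = 1).
Total attacking pairs: 4.

4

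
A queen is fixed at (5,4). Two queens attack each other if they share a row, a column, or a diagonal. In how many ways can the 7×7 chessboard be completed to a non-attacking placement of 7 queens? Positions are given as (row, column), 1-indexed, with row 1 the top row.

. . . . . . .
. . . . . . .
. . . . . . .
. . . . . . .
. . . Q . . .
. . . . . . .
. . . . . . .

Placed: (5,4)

Branch on row 1: col 1 → 0; col 2 → 1; col 3 → 1; col 5 → 1; col 6 → 1; col 7 → 0.
Sum: 0 + 1 + 1 + 1 + 1 + 0 = 4.

4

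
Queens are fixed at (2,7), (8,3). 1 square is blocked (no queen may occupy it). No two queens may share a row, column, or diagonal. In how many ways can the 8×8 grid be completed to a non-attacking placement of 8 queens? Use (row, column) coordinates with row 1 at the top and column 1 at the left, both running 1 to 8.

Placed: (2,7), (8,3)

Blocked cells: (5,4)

5

Branch on row 1: col 1 → 2; col 2 → 1; col 4 → 1; col 5 → 1.
Sum: 2 + 1 + 1 + 1 = 5.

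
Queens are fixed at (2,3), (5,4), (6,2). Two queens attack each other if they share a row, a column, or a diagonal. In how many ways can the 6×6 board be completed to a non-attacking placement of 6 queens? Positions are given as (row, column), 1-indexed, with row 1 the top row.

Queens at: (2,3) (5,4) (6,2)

1

Branch on row 1: col 1 → 0; col 5 → 1; col 6 → 0.
Sum: 0 + 1 + 0 = 1.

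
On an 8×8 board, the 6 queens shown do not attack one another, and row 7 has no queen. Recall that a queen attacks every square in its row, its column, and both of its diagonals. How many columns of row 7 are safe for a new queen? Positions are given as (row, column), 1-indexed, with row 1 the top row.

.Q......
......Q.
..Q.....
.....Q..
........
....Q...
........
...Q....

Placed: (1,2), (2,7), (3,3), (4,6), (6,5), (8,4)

1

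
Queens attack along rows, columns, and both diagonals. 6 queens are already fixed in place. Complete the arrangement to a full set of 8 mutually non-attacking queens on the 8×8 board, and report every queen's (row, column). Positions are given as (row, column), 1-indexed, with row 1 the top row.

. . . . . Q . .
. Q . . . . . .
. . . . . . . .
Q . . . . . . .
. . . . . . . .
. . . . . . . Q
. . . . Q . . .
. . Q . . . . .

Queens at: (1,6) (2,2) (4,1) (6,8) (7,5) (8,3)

Row 3: attacked by (1,6)→{4,6,8}; (2,2)→{1,2,3}; (4,1)→{1,2}; (6,8)→{5,8}; (7,5)→{1,5}; (8,3)→{3,8}. Safe: 7. Place at column 7.
Row 5: attacked by (1,6)→{2,6}; (2,2)→{2,5}; (3,7)→{5,7}; (4,1)→{1,2}; (6,8)→{7,8}; (7,5)→{3,5,7}; (8,3)→{3,6}. Safe: 4. Place at column 4.
Columns [6, 2, 7, 1, 4, 8, 5, 3], r−c [-5, 0, -4, 3, 1, -2, 2, 5], r+c [7, 4, 10, 5, 9, 14, 12, 11] are all distinct, so no two queens attack.

(1,6) (2,2) (3,7) (4,1) (5,4) (6,8) (7,5) (8,3)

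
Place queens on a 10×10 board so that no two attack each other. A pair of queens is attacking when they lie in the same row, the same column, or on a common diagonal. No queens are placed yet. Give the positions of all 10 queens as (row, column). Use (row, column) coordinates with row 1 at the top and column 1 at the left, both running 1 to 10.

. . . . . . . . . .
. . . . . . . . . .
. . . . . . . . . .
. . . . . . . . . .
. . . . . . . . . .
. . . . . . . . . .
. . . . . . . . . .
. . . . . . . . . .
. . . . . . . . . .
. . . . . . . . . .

(1,4) (2,6) (3,1) (4,10) (5,7) (6,5) (7,8) (8,2) (9,9) (10,3)

Row 1: Safe: 1, 2, 3, 4, 5, 6, 7, 8, 9, 10. Place at column 4.
Row 2: attacked by (1,4)→{3,4,5}. Safe: 1, 2, 6, 7, 8, 9, 10. Place at column 6.
Row 3: attacked by (1,4)→{2,4,6}; (2,6)→{5,6,7}. Safe: 1, 3, 8, 9, 10. Place at column 1.
Row 4: attacked by (1,4)→{1,4,7}; (2,6)→{4,6,8}; (3,1)→{1,2}. Safe: 3, 5, 9, 10. Place at column 10.
Row 5: attacked by (1,4)→{4,8}; (2,6)→{3,6,9}; (3,1)→{1,3}; (4,10)→{9,10}. Safe: 2, 5, 7. Place at column 7.
Row 6: attacked by (1,4)→{4,9}; (2,6)→{2,6,10}; (3,1)→{1,4}; (4,10)→{8,10}; (5,7)→{6,7,8}. Safe: 3, 5. Place at column 5.
Row 7: attacked by (1,4)→{4,10}; (2,6)→{1,6}; (3,1)→{1,5}; (4,10)→{7,10}; (5,7)→{5,7,9}; (6,5)→{4,5,6}. Safe: 2, 3, 8. Place at column 8.
Row 8: attacked by (1,4)→{4}; (2,6)→{6}; (3,1)→{1,6}; (4,10)→{6,10}; (5,7)→{4,7,10}; (6,5)→{3,5,7}; (7,8)→{7,8,9}. Safe: 2. Place at column 2.
Row 9: attacked by (1,4)→{4}; (2,6)→{6}; (3,1)→{1,7}; (4,10)→{5,10}; (5,7)→{3,7}; (6,5)→{2,5,8}; (7,8)→{6,8,10}; (8,2)→{1,2,3}. Safe: 9. Place at column 9.
Row 10: attacked by (1,4)→{4}; (2,6)→{6}; (3,1)→{1,8}; (4,10)→{4,10}; (5,7)→{2,7}; (6,5)→{1,5,9}; (7,8)→{5,8}; (8,2)→{2,4}; (9,9)→{8,9,10}. Safe: 3. Place at column 3.
Columns [4, 6, 1, 10, 7, 5, 8, 2, 9, 3], r−c [-3, -4, 2, -6, -2, 1, -1, 6, 0, 7], r+c [5, 8, 4, 14, 12, 11, 15, 10, 18, 13] are all distinct, so no two queens attack.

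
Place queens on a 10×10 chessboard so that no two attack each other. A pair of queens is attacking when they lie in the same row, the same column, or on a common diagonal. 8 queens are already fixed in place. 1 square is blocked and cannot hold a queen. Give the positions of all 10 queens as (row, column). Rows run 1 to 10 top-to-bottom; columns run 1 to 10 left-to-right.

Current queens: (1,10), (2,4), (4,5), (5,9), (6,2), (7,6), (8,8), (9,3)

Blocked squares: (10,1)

(1,10) (2,4) (3,1) (4,5) (5,9) (6,2) (7,6) (8,8) (9,3) (10,7)

Row 3: attacked by (1,10)→{8,10}; (2,4)→{3,4,5}; (4,5)→{4,5,6}; (5,9)→{7,9}; (6,2)→{2,5}; (7,6)→{2,6,10}; (8,8)→{3,8}; (9,3)→{3,9}. Safe: 1. Place at column 1.
Row 10: attacked by (1,10)→{1,10}; (2,4)→{4}; (3,1)→{1,8}; (4,5)→{5}; (5,9)→{4,9}; (6,2)→{2,6}; (7,6)→{3,6,9}; (8,8)→{6,8,10}; (9,3)→{2,3,4}. Blocked: 1. Safe: 7. Place at column 7.
Columns [10, 4, 1, 5, 9, 2, 6, 8, 3, 7], r−c [-9, -2, 2, -1, -4, 4, 1, 0, 6, 3], r+c [11, 6, 4, 9, 14, 8, 13, 16, 12, 17] are all distinct, so no two queens attack.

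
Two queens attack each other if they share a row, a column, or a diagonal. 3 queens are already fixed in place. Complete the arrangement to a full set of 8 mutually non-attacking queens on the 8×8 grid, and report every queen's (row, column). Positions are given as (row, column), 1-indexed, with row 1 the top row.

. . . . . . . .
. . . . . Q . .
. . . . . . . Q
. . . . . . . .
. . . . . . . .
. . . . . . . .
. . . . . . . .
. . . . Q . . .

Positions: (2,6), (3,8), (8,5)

(1,2) (2,6) (3,8) (4,3) (5,1) (6,4) (7,7) (8,5)

Row 1: attacked by (2,6)→{5,6,7}; (3,8)→{6,8}; (8,5)→{5}. Safe: 1, 2, 3, 4. Place at column 2.
Row 4: attacked by (1,2)→{2,5}; (2,6)→{4,6,8}; (3,8)→{7,8}; (8,5)→{1,5}. Safe: 3. Place at column 3.
Row 5: attacked by (1,2)→{2,6}; (2,6)→{3,6}; (3,8)→{6,8}; (4,3)→{2,3,4}; (8,5)→{2,5,8}. Safe: 1, 7. Place at column 1.
Row 6: attacked by (1,2)→{2,7}; (2,6)→{2,6}; (3,8)→{5,8}; (4,3)→{1,3,5}; (5,1)→{1,2}; (8,5)→{3,5,7}. Safe: 4. Place at column 4.
Row 7: attacked by (1,2)→{2,8}; (2,6)→{1,6}; (3,8)→{4,8}; (4,3)→{3,6}; (5,1)→{1,3}; (6,4)→{3,4,5}; (8,5)→{4,5,6}. Safe: 7. Place at column 7.
Columns [2, 6, 8, 3, 1, 4, 7, 5], r−c [-1, -4, -5, 1, 4, 2, 0, 3], r+c [3, 8, 11, 7, 6, 10, 14, 13] are all distinct, so no two queens attack.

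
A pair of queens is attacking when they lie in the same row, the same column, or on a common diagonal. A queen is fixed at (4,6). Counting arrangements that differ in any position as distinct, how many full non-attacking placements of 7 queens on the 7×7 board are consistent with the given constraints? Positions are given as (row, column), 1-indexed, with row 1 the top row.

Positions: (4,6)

6

Branch on row 1: col 1 → 1; col 2 → 0; col 4 → 2; col 5 → 2; col 7 → 1.
Sum: 1 + 0 + 2 + 2 + 1 = 6.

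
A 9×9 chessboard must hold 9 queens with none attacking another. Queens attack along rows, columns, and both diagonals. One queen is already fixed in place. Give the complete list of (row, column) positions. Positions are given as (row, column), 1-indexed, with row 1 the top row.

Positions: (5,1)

(1,7) (2,9) (3,6) (4,3) (5,1) (6,8) (7,5) (8,2) (9,4)

Row 1: attacked by (5,1)→{1,5}. Safe: 2, 3, 4, 6, 7, 8, 9. Place at column 7.
Row 2: attacked by (1,7)→{6,7,8}; (5,1)→{1,4}. Safe: 2, 3, 5, 9. Place at column 9.
Row 3: attacked by (1,7)→{5,7,9}; (2,9)→{8,9}; (5,1)→{1,3}. Safe: 2, 4, 6. Place at column 6.
Row 4: attacked by (1,7)→{4,7}; (2,9)→{7,9}; (3,6)→{5,6,7}; (5,1)→{1,2}. Safe: 3, 8. Place at column 3.
Row 6: attacked by (1,7)→{2,7}; (2,9)→{5,9}; (3,6)→{3,6,9}; (4,3)→{1,3,5}; (5,1)→{1,2}. Safe: 4, 8. Place at column 8.
Row 7: attacked by (1,7)→{1,7}; (2,9)→{4,9}; (3,6)→{2,6}; (4,3)→{3,6}; (5,1)→{1,3}; (6,8)→{7,8,9}. Safe: 5. Place at column 5.
Row 8: attacked by (1,7)→{7}; (2,9)→{3,9}; (3,6)→{1,6}; (4,3)→{3,7}; (5,1)→{1,4}; (6,8)→{6,8}; (7,5)→{4,5,6}. Safe: 2. Place at column 2.
Row 9: attacked by (1,7)→{7}; (2,9)→{2,9}; (3,6)→{6}; (4,3)→{3,8}; (5,1)→{1,5}; (6,8)→{5,8}; (7,5)→{3,5,7}; (8,2)→{1,2,3}. Safe: 4. Place at column 4.
Columns [7, 9, 6, 3, 1, 8, 5, 2, 4], r−c [-6, -7, -3, 1, 4, -2, 2, 6, 5], r+c [8, 11, 9, 7, 6, 14, 12, 10, 13] are all distinct, so no two queens attack.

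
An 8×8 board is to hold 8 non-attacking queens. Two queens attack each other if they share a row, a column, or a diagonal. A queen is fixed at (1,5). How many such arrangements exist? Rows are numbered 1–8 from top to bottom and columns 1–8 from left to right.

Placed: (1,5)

18

Branch on row 2: col 1 → 3; col 2 → 4; col 3 → 3; col 7 → 6; col 8 → 2.
Sum: 3 + 4 + 3 + 6 + 2 = 18.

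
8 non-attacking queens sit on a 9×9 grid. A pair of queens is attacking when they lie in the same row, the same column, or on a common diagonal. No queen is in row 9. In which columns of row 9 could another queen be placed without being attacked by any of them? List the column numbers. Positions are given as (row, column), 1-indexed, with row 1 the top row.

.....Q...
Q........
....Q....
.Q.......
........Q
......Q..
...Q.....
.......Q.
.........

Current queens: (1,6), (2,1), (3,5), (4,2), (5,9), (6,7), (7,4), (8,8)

columns 3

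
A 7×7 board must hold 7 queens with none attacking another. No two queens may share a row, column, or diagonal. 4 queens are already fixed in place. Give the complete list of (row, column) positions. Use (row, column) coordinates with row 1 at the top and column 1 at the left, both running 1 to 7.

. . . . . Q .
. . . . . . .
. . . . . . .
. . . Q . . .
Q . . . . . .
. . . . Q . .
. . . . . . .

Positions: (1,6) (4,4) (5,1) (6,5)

(1,6) (2,3) (3,7) (4,4) (5,1) (6,5) (7,2)

Row 2: attacked by (1,6)→{5,6,7}; (4,4)→{2,4,6}; (5,1)→{1,4}; (6,5)→{1,5}. Safe: 3. Place at column 3.
Row 3: attacked by (1,6)→{4,6}; (2,3)→{2,3,4}; (4,4)→{3,4,5}; (5,1)→{1,3}; (6,5)→{2,5}. Safe: 7. Place at column 7.
Row 7: attacked by (1,6)→{6}; (2,3)→{3}; (3,7)→{3,7}; (4,4)→{1,4,7}; (5,1)→{1,3}; (6,5)→{4,5,6}. Safe: 2. Place at column 2.
Columns [6, 3, 7, 4, 1, 5, 2], r−c [-5, -1, -4, 0, 4, 1, 5], r+c [7, 5, 10, 8, 6, 11, 9] are all distinct, so no two queens attack.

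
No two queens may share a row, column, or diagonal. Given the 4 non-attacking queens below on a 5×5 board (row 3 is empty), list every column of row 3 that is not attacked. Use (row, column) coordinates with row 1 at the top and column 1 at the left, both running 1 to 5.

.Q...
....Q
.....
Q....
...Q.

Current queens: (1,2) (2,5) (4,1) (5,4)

columns 3

(1,2) attacks row 3 at column 2 and diagonals 4.
(2,5) attacks row 3 at column 5 and diagonals 4.
(4,1) attacks row 3 at column 1 and diagonals 2.
(5,4) attacks row 3 at column 4 and diagonals 2.
Attacked columns: {1, 2, 4, 5}. Safe: {3}.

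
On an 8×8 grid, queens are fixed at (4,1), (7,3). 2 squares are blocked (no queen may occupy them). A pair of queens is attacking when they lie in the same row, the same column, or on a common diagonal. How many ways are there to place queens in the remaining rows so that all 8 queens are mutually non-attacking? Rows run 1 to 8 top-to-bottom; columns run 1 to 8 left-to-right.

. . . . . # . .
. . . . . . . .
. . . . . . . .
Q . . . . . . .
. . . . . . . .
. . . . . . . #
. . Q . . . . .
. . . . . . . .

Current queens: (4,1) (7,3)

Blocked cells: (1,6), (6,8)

Branch on row 1: col 2 → 0; col 5 → 1; col 7 → 1; col 8 → 1.
Sum: 0 + 1 + 1 + 1 = 3.

3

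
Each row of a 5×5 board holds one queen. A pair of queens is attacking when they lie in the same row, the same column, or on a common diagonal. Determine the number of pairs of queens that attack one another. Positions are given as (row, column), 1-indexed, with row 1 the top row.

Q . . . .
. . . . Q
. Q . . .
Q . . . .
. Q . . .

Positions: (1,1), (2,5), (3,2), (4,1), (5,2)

Same column: (1,1)–(4,1) (column 1); (3,2)–(5,2) (column 2).
Same diagonal: (2,5)–(5,2) (|2−5| = |5−2| = 3); (3,2)–(4,1) (|3−4| = |2−1| = 1); (4,1)–(5,2) (|4−5| = |1−2| = 1).
Total attacking pairs: 5.

5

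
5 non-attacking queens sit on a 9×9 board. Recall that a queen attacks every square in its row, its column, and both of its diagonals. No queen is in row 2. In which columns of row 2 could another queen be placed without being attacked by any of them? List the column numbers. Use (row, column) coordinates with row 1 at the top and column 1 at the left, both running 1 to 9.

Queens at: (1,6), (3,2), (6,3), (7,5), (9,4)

columns 8, 9

(1,6) attacks row 2 at column 6 and diagonals 5, 7.
(3,2) attacks row 2 at column 2 and diagonals 1, 3.
(6,3) attacks row 2 at column 3 and diagonals 7.
(7,5) attacks row 2 at column 5.
(9,4) attacks row 2 at column 4.
Attacked columns: {1, 2, 3, 4, 5, 6, 7}. Safe: {8, 9}.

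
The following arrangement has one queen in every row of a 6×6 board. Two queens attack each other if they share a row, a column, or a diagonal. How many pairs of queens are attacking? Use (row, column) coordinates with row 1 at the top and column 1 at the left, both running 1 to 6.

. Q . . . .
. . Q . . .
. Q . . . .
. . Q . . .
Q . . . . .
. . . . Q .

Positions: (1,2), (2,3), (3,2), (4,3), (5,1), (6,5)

7

Same column: (1,2)–(3,2) (column 2); (2,3)–(4,3) (column 3).
Same diagonal: (1,2)–(2,3) (|1−2| = |2−3| = 1); (2,3)–(3,2) (|2−3| = |3−2| = 1); (3,2)–(4,3) (|3−4| = |2−3| = 1); (3,2)–(6,5) (|3−6| = |2−5| = 3); (4,3)–(6,5) (|4−6| = |3−5| = 2).
Total attacking pairs: 7.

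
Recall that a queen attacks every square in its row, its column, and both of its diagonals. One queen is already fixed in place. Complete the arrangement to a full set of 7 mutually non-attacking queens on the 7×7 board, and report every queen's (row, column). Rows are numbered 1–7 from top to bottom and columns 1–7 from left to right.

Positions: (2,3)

Row 1: attacked by (2,3)→{2,3,4}. Safe: 1, 5, 6, 7. Place at column 7.
Row 3: attacked by (1,7)→{5,7}; (2,3)→{2,3,4}. Safe: 1, 6. Place at column 6.
Row 4: attacked by (1,7)→{4,7}; (2,3)→{1,3,5}; (3,6)→{5,6,7}. Safe: 2. Place at column 2.
Row 5: attacked by (1,7)→{3,7}; (2,3)→{3,6}; (3,6)→{4,6}; (4,2)→{1,2,3}. Safe: 5. Place at column 5.
Row 6: attacked by (1,7)→{2,7}; (2,3)→{3,7}; (3,6)→{3,6}; (4,2)→{2,4}; (5,5)→{4,5,6}. Safe: 1. Place at column 1.
Row 7: attacked by (1,7)→{1,7}; (2,3)→{3}; (3,6)→{2,6}; (4,2)→{2,5}; (5,5)→{3,5,7}; (6,1)→{1,2}. Safe: 4. Place at column 4.
Columns [7, 3, 6, 2, 5, 1, 4], r−c [-6, -1, -3, 2, 0, 5, 3], r+c [8, 5, 9, 6, 10, 7, 11] are all distinct, so no two queens attack.

(1,7) (2,3) (3,6) (4,2) (5,5) (6,1) (7,4)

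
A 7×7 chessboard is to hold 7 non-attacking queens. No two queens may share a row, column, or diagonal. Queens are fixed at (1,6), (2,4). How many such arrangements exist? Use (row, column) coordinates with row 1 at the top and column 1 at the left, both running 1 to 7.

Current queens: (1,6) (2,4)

Branch on row 3: col 1 → 0; col 2 → 1; col 7 → 1.
Sum: 0 + 1 + 1 = 2.

2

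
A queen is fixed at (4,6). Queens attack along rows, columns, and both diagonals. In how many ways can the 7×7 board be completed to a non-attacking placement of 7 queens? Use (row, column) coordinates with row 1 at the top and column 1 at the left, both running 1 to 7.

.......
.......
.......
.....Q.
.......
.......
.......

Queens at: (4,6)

Branch on row 1: col 1 → 1; col 2 → 0; col 4 → 2; col 5 → 2; col 7 → 1.
Sum: 1 + 0 + 2 + 2 + 1 = 6.

6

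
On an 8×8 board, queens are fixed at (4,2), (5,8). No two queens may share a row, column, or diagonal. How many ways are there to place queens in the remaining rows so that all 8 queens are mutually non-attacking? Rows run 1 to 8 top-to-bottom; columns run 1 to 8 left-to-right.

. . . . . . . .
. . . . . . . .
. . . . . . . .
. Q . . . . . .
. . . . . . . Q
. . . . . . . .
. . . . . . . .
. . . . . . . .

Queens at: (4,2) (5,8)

Branch on row 1: col 1 → 0; col 3 → 1; col 6 → 2; col 7 → 0.
Sum: 0 + 1 + 2 + 0 = 3.

3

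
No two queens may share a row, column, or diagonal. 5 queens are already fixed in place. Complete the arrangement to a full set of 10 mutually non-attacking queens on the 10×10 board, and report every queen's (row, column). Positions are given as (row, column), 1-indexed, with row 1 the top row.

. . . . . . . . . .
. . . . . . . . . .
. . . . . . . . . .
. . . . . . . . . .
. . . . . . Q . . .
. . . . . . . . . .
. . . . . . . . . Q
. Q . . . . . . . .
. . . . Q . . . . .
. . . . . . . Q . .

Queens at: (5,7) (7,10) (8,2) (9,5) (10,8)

Row 1: attacked by (5,7)→{3,7}; (7,10)→{4,10}; (8,2)→{2,9}; (9,5)→{5}; (10,8)→{8}. Safe: 1, 6. Place at column 1.
Row 2: attacked by (1,1)→{1,2}; (5,7)→{4,7,10}; (7,10)→{5,10}; (8,2)→{2,8}; (9,5)→{5}; (10,8)→{8}. Safe: 3, 6, 9. Place at column 6.
Row 3: attacked by (1,1)→{1,3}; (2,6)→{5,6,7}; (5,7)→{5,7,9}; (7,10)→{6,10}; (8,2)→{2,7}; (9,5)→{5}; (10,8)→{1,8}. Safe: 4. Place at column 4.
Row 4: attacked by (1,1)→{1,4}; (2,6)→{4,6,8}; (3,4)→{3,4,5}; (5,7)→{6,7,8}; (7,10)→{7,10}; (8,2)→{2,6}; (9,5)→{5,10}; (10,8)→{2,8}. Safe: 9. Place at column 9.
Row 6: attacked by (1,1)→{1,6}; (2,6)→{2,6,10}; (3,4)→{1,4,7}; (4,9)→{7,9}; (5,7)→{6,7,8}; (7,10)→{9,10}; (8,2)→{2,4}; (9,5)→{2,5,8}; (10,8)→{4,8}. Safe: 3. Place at column 3.
Columns [1, 6, 4, 9, 7, 3, 10, 2, 5, 8], r−c [0, -4, -1, -5, -2, 3, -3, 6, 4, 2], r+c [2, 8, 7, 13, 12, 9, 17, 10, 14, 18] are all distinct, so no two queens attack.

(1,1) (2,6) (3,4) (4,9) (5,7) (6,3) (7,10) (8,2) (9,5) (10,8)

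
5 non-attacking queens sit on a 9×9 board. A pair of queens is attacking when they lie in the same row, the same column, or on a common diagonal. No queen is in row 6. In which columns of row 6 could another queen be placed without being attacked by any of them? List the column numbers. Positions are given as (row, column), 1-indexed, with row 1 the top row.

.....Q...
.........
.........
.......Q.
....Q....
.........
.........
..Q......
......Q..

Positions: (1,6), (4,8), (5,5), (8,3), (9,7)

columns 2, 9

(1,6) attacks row 6 at column 6 and diagonals 1.
(4,8) attacks row 6 at column 8 and diagonals 6.
(5,5) attacks row 6 at column 5 and diagonals 4, 6.
(8,3) attacks row 6 at column 3 and diagonals 1, 5.
(9,7) attacks row 6 at column 7 and diagonals 4.
Attacked columns: {1, 3, 4, 5, 6, 7, 8}. Safe: {2, 9}.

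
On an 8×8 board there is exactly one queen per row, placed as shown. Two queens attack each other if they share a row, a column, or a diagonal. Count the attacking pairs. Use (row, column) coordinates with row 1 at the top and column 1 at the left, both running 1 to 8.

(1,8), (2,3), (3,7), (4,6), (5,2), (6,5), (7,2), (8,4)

3

Same column: (5,2)–(7,2) (column 2).
Same diagonal: (1,8)–(7,2) (|1−7| = |8−2| = 6); (3,7)–(4,6) (|3−4| = |7−6| = 1).
Total attacking pairs: 3.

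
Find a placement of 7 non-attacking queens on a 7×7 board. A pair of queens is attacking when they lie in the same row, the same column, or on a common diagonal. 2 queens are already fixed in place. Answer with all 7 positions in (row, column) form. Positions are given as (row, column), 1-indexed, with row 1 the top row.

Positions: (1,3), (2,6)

Row 3: attacked by (1,3)→{1,3,5}; (2,6)→{5,6,7}. Safe: 2, 4. Place at column 2.
Row 4: attacked by (1,3)→{3,6}; (2,6)→{4,6}; (3,2)→{1,2,3}. Safe: 5, 7. Place at column 5.
Row 5: attacked by (1,3)→{3,7}; (2,6)→{3,6}; (3,2)→{2,4}; (4,5)→{4,5,6}. Safe: 1. Place at column 1.
Row 6: attacked by (1,3)→{3}; (2,6)→{2,6}; (3,2)→{2,5}; (4,5)→{3,5,7}; (5,1)→{1,2}. Safe: 4. Place at column 4.
Row 7: attacked by (1,3)→{3}; (2,6)→{1,6}; (3,2)→{2,6}; (4,5)→{2,5}; (5,1)→{1,3}; (6,4)→{3,4,5}. Safe: 7. Place at column 7.
Columns [3, 6, 2, 5, 1, 4, 7], r−c [-2, -4, 1, -1, 4, 2, 0], r+c [4, 8, 5, 9, 6, 10, 14] are all distinct, so no two queens attack.

(1,3) (2,6) (3,2) (4,5) (5,1) (6,4) (7,7)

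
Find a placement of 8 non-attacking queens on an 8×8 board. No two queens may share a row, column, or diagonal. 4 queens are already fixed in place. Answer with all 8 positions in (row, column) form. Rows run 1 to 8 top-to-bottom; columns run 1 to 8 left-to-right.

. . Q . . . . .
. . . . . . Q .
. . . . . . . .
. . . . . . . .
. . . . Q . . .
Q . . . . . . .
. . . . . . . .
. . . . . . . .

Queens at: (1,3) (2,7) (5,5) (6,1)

(1,3) (2,7) (3,2) (4,8) (5,5) (6,1) (7,4) (8,6)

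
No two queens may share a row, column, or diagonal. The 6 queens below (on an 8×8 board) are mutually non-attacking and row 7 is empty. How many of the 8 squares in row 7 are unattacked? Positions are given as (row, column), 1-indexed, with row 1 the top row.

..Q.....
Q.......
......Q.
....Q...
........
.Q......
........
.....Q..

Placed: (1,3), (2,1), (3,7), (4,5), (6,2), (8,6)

1

(1,3) attacks row 7 at column 3.
(2,1) attacks row 7 at column 1 and diagonals 6.
(3,7) attacks row 7 at column 7 and diagonals 3.
(4,5) attacks row 7 at column 5 and diagonals 2, 8.
(6,2) attacks row 7 at column 2 and diagonals 1, 3.
(8,6) attacks row 7 at column 6 and diagonals 5, 7.
Attacked columns: {1, 2, 3, 5, 6, 7, 8}. Safe: {4}.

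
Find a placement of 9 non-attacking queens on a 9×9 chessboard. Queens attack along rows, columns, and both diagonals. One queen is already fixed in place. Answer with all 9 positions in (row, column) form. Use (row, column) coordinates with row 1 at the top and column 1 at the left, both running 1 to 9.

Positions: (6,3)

Row 1: attacked by (6,3)→{3,8}. Safe: 1, 2, 4, 5, 6, 7, 9. Place at column 4.
Row 2: attacked by (1,4)→{3,4,5}; (6,3)→{3,7}. Safe: 1, 2, 6, 8, 9. Place at column 2.
Row 3: attacked by (1,4)→{2,4,6}; (2,2)→{1,2,3}; (6,3)→{3,6}. Safe: 5, 7, 8, 9. Place at column 5.
Row 4: attacked by (1,4)→{1,4,7}; (2,2)→{2,4}; (3,5)→{4,5,6}; (6,3)→{1,3,5}. Safe: 8, 9. Place at column 8.
Row 5: attacked by (1,4)→{4,8}; (2,2)→{2,5}; (3,5)→{3,5,7}; (4,8)→{7,8,9}; (6,3)→{2,3,4}. Safe: 1, 6. Place at column 1.
Row 7: attacked by (1,4)→{4}; (2,2)→{2,7}; (3,5)→{1,5,9}; (4,8)→{5,8}; (5,1)→{1,3}; (6,3)→{2,3,4}. Safe: 6. Place at column 6.
Row 8: attacked by (1,4)→{4}; (2,2)→{2,8}; (3,5)→{5}; (4,8)→{4,8}; (5,1)→{1,4}; (6,3)→{1,3,5}; (7,6)→{5,6,7}. Safe: 9. Place at column 9.
Row 9: attacked by (1,4)→{4}; (2,2)→{2,9}; (3,5)→{5}; (4,8)→{3,8}; (5,1)→{1,5}; (6,3)→{3,6}; (7,6)→{4,6,8}; (8,9)→{8,9}. Safe: 7. Place at column 7.
Columns [4, 2, 5, 8, 1, 3, 6, 9, 7], r−c [-3, 0, -2, -4, 4, 3, 1, -1, 2], r+c [5, 4, 8, 12, 6, 9, 13, 17, 16] are all distinct, so no two queens attack.

(1,4) (2,2) (3,5) (4,8) (5,1) (6,3) (7,6) (8,9) (9,7)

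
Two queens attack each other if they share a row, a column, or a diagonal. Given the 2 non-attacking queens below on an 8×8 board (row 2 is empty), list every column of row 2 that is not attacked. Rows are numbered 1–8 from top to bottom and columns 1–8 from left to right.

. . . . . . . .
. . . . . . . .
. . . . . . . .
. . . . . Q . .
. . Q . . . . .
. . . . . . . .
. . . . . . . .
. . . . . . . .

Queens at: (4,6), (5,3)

columns 1, 2, 5, 7

(4,6) attacks row 2 at column 6 and diagonals 4, 8.
(5,3) attacks row 2 at column 3 and diagonals 6.
Attacked columns: {3, 4, 6, 8}. Safe: {1, 2, 5, 7}.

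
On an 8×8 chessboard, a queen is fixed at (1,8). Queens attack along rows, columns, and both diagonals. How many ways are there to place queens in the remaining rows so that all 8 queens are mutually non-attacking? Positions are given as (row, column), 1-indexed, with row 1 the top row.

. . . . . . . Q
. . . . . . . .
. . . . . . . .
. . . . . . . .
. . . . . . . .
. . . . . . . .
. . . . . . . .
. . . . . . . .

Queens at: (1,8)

Branch on row 2: col 1 → 0; col 2 → 2; col 3 → 1; col 4 → 1; col 5 → 0; col 6 → 0.
Sum: 0 + 2 + 1 + 1 + 0 + 0 = 4.

4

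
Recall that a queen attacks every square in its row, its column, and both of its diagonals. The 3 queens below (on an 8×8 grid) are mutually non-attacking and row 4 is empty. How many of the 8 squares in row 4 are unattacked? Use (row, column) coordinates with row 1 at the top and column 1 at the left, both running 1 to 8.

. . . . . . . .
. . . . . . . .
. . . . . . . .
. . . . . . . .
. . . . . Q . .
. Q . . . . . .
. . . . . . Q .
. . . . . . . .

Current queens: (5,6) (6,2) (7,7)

(5,6) attacks row 4 at column 6 and diagonals 5, 7.
(6,2) attacks row 4 at column 2 and diagonals 4.
(7,7) attacks row 4 at column 7 and diagonals 4.
Attacked columns: {2, 4, 5, 6, 7}. Safe: {1, 3, 8}.

3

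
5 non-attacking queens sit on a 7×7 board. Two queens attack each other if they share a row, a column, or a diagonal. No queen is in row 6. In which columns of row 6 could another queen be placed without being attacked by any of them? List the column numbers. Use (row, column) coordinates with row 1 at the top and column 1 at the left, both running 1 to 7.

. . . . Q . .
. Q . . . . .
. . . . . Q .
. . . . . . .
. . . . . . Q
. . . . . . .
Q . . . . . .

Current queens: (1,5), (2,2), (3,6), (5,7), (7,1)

(1,5) attacks row 6 at column 5.
(2,2) attacks row 6 at column 2 and diagonals 6.
(3,6) attacks row 6 at column 6 and diagonals 3.
(5,7) attacks row 6 at column 7 and diagonals 6.
(7,1) attacks row 6 at column 1 and diagonals 2.
Attacked columns: {1, 2, 3, 5, 6, 7}. Safe: {4}.

columns 4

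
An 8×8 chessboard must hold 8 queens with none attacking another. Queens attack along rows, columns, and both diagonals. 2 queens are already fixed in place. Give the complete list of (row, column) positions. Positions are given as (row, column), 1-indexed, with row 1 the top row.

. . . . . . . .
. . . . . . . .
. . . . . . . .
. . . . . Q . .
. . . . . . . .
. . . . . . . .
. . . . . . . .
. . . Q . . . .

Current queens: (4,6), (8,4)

(1,1) (2,5) (3,8) (4,6) (5,3) (6,7) (7,2) (8,4)

Row 1: attacked by (4,6)→{3,6}; (8,4)→{4}. Safe: 1, 2, 5, 7, 8. Place at column 1.
Row 2: attacked by (1,1)→{1,2}; (4,6)→{4,6,8}; (8,4)→{4}. Safe: 3, 5, 7. Place at column 5.
Row 3: attacked by (1,1)→{1,3}; (2,5)→{4,5,6}; (4,6)→{5,6,7}; (8,4)→{4}. Safe: 2, 8. Place at column 8.
Row 5: attacked by (1,1)→{1,5}; (2,5)→{2,5,8}; (3,8)→{6,8}; (4,6)→{5,6,7}; (8,4)→{1,4,7}. Safe: 3. Place at column 3.
Row 6: attacked by (1,1)→{1,6}; (2,5)→{1,5}; (3,8)→{5,8}; (4,6)→{4,6,8}; (5,3)→{2,3,4}; (8,4)→{2,4,6}. Safe: 7. Place at column 7.
Row 7: attacked by (1,1)→{1,7}; (2,5)→{5}; (3,8)→{4,8}; (4,6)→{3,6}; (5,3)→{1,3,5}; (6,7)→{6,7,8}; (8,4)→{3,4,5}. Safe: 2. Place at column 2.
Columns [1, 5, 8, 6, 3, 7, 2, 4], r−c [0, -3, -5, -2, 2, -1, 5, 4], r+c [2, 7, 11, 10, 8, 13, 9, 12] are all distinct, so no two queens attack.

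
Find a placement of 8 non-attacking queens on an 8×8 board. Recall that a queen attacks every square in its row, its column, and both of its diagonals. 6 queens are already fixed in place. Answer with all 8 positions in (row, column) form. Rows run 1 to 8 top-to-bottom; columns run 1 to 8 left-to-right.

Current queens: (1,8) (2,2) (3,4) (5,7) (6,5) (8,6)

(1,8) (2,2) (3,4) (4,1) (5,7) (6,5) (7,3) (8,6)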